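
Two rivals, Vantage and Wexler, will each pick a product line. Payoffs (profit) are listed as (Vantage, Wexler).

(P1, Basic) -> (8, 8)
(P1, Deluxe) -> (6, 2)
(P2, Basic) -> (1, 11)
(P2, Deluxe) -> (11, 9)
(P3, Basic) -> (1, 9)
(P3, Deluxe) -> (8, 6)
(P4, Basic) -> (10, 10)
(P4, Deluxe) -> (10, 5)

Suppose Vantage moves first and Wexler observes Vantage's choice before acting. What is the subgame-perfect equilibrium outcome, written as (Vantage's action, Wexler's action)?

(P4, Basic)

Solve by backward induction (Vantage leads).
- P1: Wexler compares 8, 2 and picks Basic; Vantage would get 8.
- P2: Wexler compares 11, 9 and picks Basic; Vantage would get 1.
- P3: Wexler compares 9, 6 and picks Basic; Vantage would get 1.
- P4: Wexler compares 10, 5 and picks Basic; Vantage would get 10.
Among 8, 1, 1, 10, the best is 10 at P4. Subgame-perfect outcome: (P4, Basic) with payoffs (10, 10).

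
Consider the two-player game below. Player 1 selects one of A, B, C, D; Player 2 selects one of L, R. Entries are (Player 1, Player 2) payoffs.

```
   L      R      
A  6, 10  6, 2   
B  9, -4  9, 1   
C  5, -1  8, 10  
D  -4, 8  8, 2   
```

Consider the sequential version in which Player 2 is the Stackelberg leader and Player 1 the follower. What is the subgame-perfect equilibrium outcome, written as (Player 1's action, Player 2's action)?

Backward induction with Player 2 moving first.
- L: BR = B, leader payoff -4.
- R: BR = B, leader payoff 1.
Player 2's induced payoffs are -4, 1, so Player 2 commits to R. Subgame-perfect outcome: (B, R) with payoffs (9, 1).

(B, R)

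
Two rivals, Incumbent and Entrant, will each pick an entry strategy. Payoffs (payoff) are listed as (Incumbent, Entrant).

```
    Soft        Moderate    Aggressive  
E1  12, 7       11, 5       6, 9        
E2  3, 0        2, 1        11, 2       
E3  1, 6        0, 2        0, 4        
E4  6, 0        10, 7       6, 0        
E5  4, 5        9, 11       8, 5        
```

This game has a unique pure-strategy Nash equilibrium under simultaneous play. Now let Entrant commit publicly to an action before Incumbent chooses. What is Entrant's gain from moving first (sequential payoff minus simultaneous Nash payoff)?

Incumbent best-responds to each possible Entrant move:
- Soft: Incumbent compares 12, 3, 1, 6, 4 and picks E1; Entrant would get 7.
- Moderate: Incumbent compares 11, 2, 0, 10, 9 and picks E1; Entrant would get 5.
- Aggressive: Incumbent compares 6, 11, 0, 6, 8 and picks E2; Entrant would get 2.
Entrant's induced payoffs are 7, 5, 2, so Entrant commits to Soft. Subgame-perfect outcome: (E1, Soft) with payoffs (12, 7).
Now find the simultaneous Nash equilibrium.
Incumbent's best replies: Soft→E1; Moderate→E1; Aggressive→E2.
Entrant's best replies: E1→Aggressive; E2→Aggressive; E3→Soft; E4→Moderate; E5→Moderate.
The unique mutual best reply is (E2, Aggressive), giving (11, 2).
Entrant's commitment gain: 7 − 2 = 5.

5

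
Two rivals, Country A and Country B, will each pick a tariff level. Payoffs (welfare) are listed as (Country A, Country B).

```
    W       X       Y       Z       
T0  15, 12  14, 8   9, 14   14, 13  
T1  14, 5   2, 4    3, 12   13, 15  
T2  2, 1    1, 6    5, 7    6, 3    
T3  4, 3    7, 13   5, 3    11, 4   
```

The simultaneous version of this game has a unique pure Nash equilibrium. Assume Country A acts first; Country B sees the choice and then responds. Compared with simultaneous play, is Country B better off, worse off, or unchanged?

better off

Solve by backward induction (Country A leads).
- T0: Country B compares 12, 8, 14, 13 and picks Y; Country A would get 9.
- T1: Country B compares 5, 4, 12, 15 and picks Z; Country A would get 13.
- T2: Country B compares 1, 6, 7, 3 and picks Y; Country A would get 5.
- T3: Country B compares 3, 13, 3, 4 and picks X; Country A would get 7.
Maximizing over 9, 13, 5, 7, Country A chooses T1. Subgame-perfect outcome: (T1, Z) with payoffs (13, 15).
Now find the simultaneous Nash equilibrium.
Country A's best replies: W→T0; X→T0; Y→T0; Z→T0.
Country B's best replies: T0→Y; T1→Z; T2→Y; T3→X.
The unique mutual best reply is (T0, Y), giving (9, 14).
Country B earns 15 sequentially versus 14 at the Nash outcome: better off.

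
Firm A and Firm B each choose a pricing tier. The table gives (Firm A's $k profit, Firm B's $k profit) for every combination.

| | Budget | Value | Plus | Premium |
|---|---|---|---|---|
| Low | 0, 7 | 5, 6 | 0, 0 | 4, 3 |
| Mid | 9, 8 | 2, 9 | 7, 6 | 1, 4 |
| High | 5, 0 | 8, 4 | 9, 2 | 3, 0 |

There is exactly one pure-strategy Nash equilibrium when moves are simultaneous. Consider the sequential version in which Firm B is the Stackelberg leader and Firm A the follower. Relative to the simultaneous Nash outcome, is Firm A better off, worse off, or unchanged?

Solve by backward induction (Firm B leads).
- Budget → Firm A plays Mid (best of 0, 9, 5); Firm B gets 8.
- Value → Firm A plays High (best of 5, 2, 8); Firm B gets 4.
- Plus → Firm A plays High (best of 0, 7, 9); Firm B gets 2.
- Premium → Firm A plays Low (best of 4, 1, 3); Firm B gets 3.
Among 8, 4, 2, 3, the best is 8 at Budget. Subgame-perfect outcome: (Mid, Budget) with payoffs (9, 8).
Now find the simultaneous Nash equilibrium.
Firm A's best replies: Budget→Mid; Value→High; Plus→High; Premium→Low.
Firm B's best replies: Low→Budget; Mid→Value; High→Value.
The unique mutual best reply is (High, Value), giving (8, 4).
Firm A earns 9 sequentially versus 8 at the Nash outcome: better off.

better off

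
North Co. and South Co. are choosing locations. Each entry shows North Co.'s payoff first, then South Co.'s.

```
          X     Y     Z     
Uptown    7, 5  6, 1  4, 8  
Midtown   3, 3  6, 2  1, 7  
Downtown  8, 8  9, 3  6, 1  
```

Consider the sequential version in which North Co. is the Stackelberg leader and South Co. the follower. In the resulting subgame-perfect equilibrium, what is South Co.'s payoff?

South Co. best-responds to each possible North Co. move:
- Uptown → South Co. plays Z (best of 5, 1, 8); North Co. gets 4.
- Midtown → South Co. plays Z (best of 3, 2, 7); North Co. gets 1.
- Downtown → South Co. plays X (best of 8, 3, 1); North Co. gets 8.
Among 4, 1, 8, the best is 8 at Downtown. Subgame-perfect outcome: (Downtown, X) with payoffs (8, 8).

8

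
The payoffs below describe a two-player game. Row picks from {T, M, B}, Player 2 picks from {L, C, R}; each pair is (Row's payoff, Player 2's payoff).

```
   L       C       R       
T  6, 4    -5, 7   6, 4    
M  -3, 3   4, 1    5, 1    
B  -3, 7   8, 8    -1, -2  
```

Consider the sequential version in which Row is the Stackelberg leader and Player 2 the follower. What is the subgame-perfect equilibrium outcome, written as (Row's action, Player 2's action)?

(B, C)

Backward induction with Row moving first.
- T: BR = C, leader payoff -5.
- M: BR = L, leader payoff -3.
- B: BR = C, leader payoff 8.
Among -5, -3, 8, the best is 8 at B. Subgame-perfect outcome: (B, C) with payoffs (8, 8).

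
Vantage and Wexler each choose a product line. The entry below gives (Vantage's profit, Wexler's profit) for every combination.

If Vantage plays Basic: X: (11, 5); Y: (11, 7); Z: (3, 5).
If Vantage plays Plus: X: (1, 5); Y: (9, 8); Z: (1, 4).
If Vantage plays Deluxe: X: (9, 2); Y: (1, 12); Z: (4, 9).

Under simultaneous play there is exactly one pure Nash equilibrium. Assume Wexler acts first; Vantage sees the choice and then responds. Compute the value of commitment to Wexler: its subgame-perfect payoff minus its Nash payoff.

Solve by backward induction (Wexler leads).
- X: Vantage compares 11, 1, 9 and picks Basic; Wexler would get 5.
- Y: Vantage compares 11, 9, 1 and picks Basic; Wexler would get 7.
- Z: Vantage compares 3, 1, 4 and picks Deluxe; Wexler would get 9.
Among 5, 7, 9, the best is 9 at Z. Subgame-perfect outcome: (Deluxe, Z) with payoffs (4, 9).
Under simultaneous play:
Vantage's best replies: X→Basic; Y→Basic; Z→Deluxe.
Wexler's best replies: Basic→Y; Plus→Y; Deluxe→Y.
The unique mutual best reply is (Basic, Y), giving (11, 7).
Wexler's commitment gain: 9 − 7 = 2.

2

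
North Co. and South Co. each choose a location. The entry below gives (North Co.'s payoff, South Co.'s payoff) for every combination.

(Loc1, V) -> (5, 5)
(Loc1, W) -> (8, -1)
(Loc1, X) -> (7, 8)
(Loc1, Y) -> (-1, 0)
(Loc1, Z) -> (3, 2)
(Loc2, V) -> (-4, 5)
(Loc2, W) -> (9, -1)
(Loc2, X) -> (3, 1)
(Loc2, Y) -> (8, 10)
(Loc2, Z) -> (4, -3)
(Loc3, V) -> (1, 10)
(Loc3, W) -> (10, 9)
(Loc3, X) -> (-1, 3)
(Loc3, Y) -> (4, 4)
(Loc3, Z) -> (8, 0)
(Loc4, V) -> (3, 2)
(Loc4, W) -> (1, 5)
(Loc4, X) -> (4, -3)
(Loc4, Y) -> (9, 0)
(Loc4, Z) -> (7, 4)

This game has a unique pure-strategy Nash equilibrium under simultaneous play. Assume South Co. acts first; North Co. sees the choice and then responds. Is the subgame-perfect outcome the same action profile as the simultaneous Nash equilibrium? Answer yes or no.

no

Backward induction with South Co. moving first.
- V → North Co. plays Loc1 (best of 5, -4, 1, 3); South Co. gets 5.
- W → North Co. plays Loc3 (best of 8, 9, 10, 1); South Co. gets 9.
- X → North Co. plays Loc1 (best of 7, 3, -1, 4); South Co. gets 8.
- Y → North Co. plays Loc4 (best of -1, 8, 4, 9); South Co. gets 0.
- Z → North Co. plays Loc3 (best of 3, 4, 8, 7); South Co. gets 0.
Maximizing over 5, 9, 8, 0, 0, South Co. chooses W. Subgame-perfect outcome: (Loc3, W) with payoffs (10, 9).
For the simultaneous game, intersect best replies.
North Co.'s best replies: V→Loc1; W→Loc3; X→Loc1; Y→Loc4; Z→Loc3.
South Co.'s best replies: Loc1→X; Loc2→Y; Loc3→V; Loc4→W.
Only (Loc1, X) has each player best-responding; Nash payoffs (7, 8).
Sequential outcome (Loc3, W) differs from the Nash profile (Loc1, X).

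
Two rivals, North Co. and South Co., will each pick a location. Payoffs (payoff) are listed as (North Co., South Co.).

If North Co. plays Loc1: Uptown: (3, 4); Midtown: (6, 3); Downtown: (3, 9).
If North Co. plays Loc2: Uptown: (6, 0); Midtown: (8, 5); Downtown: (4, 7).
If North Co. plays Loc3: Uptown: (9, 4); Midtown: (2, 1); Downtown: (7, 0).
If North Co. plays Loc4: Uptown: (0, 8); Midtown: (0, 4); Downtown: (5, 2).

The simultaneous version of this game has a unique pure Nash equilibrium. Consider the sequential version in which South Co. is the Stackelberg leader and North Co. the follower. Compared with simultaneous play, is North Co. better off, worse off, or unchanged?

worse off

Work backward from North Co.'s decision.
- Uptown → North Co. plays Loc3 (best of 3, 6, 9, 0); South Co. gets 4.
- Midtown → North Co. plays Loc2 (best of 6, 8, 2, 0); South Co. gets 5.
- Downtown → North Co. plays Loc3 (best of 3, 4, 7, 5); South Co. gets 0.
South Co.'s induced payoffs are 4, 5, 0, so South Co. commits to Midtown. Subgame-perfect outcome: (Loc2, Midtown) with payoffs (8, 5).
Now find the simultaneous Nash equilibrium.
North Co.'s best replies: Uptown→Loc3; Midtown→Loc2; Downtown→Loc3.
South Co.'s best replies: Loc1→Downtown; Loc2→Downtown; Loc3→Uptown; Loc4→Uptown.
Only (Loc3, Uptown) has each player best-responding; Nash payoffs (9, 4).
North Co. earns 8 sequentially versus 9 at the Nash outcome: worse off.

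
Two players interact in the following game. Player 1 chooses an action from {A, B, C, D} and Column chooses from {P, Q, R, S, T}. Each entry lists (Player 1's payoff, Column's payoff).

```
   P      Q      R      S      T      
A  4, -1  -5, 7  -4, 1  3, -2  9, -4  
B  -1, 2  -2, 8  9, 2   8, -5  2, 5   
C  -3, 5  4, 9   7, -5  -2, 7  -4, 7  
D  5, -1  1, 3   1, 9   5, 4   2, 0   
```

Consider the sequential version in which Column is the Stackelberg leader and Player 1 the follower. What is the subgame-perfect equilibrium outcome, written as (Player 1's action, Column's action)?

Work backward from Player 1's decision.
- P → Player 1 plays D (best of 4, -1, -3, 5); Column gets -1.
- Q → Player 1 plays C (best of -5, -2, 4, 1); Column gets 9.
- R → Player 1 plays B (best of -4, 9, 7, 1); Column gets 2.
- S → Player 1 plays B (best of 3, 8, -2, 5); Column gets -5.
- T → Player 1 plays A (best of 9, 2, -4, 2); Column gets -4.
Among -1, 9, 2, -5, -4, the best is 9 at Q. Subgame-perfect outcome: (C, Q) with payoffs (4, 9).

(C, Q)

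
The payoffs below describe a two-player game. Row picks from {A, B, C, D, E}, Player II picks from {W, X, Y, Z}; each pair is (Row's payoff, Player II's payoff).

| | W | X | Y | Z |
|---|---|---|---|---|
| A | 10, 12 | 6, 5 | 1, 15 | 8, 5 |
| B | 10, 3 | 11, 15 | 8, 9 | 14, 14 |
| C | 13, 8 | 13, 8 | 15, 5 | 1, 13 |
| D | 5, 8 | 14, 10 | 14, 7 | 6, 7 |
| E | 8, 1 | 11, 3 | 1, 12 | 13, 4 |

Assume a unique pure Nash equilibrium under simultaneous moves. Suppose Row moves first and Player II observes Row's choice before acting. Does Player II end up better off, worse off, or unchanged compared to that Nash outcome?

Solve by backward induction (Row leads).
- A → Player II plays Y (best of 12, 5, 15, 5); Row gets 1.
- B → Player II plays X (best of 3, 15, 9, 14); Row gets 11.
- C → Player II plays Z (best of 8, 8, 5, 13); Row gets 1.
- D → Player II plays X (best of 8, 10, 7, 7); Row gets 14.
- E → Player II plays Y (best of 1, 3, 12, 4); Row gets 1.
Maximizing over 1, 11, 1, 14, 1, Row chooses D. Subgame-perfect outcome: (D, X) with payoffs (14, 10).
Now find the simultaneous Nash equilibrium.
Row's best replies: W→C; X→D; Y→C; Z→B.
Player II's best replies: A→Y; B→X; C→Z; D→X; E→Y.
Only (D, X) has each player best-responding; Nash payoffs (14, 10).
Player II earns 10 sequentially versus 10 at the Nash outcome: unchanged.

unchanged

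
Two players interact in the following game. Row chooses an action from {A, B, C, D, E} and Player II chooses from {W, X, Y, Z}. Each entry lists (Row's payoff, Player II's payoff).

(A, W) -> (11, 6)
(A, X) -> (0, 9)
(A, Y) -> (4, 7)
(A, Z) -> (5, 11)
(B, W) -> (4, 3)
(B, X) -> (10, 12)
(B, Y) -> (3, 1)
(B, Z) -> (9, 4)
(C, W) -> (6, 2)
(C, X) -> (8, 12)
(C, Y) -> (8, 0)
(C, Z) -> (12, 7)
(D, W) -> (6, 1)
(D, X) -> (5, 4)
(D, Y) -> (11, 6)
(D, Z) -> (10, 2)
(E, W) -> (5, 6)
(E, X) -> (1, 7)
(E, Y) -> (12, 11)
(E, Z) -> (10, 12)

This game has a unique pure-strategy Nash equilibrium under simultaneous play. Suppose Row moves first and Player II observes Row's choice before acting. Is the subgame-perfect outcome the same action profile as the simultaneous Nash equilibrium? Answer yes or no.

no

Work backward from Player II's decision.
- A → Player II plays Z (best of 6, 9, 7, 11); Row gets 5.
- B → Player II plays X (best of 3, 12, 1, 4); Row gets 10.
- C → Player II plays X (best of 2, 12, 0, 7); Row gets 8.
- D → Player II plays Y (best of 1, 4, 6, 2); Row gets 11.
- E → Player II plays Z (best of 6, 7, 11, 12); Row gets 10.
Maximizing over 5, 10, 8, 11, 10, Row chooses D. Subgame-perfect outcome: (D, Y) with payoffs (11, 6).
Now find the simultaneous Nash equilibrium.
Row's best replies: W→A; X→B; Y→E; Z→C.
Player II's best replies: A→Z; B→X; C→X; D→Y; E→Z.
The unique mutual best reply is (B, X), giving (10, 12).
Sequential outcome (D, Y) differs from the Nash profile (B, X).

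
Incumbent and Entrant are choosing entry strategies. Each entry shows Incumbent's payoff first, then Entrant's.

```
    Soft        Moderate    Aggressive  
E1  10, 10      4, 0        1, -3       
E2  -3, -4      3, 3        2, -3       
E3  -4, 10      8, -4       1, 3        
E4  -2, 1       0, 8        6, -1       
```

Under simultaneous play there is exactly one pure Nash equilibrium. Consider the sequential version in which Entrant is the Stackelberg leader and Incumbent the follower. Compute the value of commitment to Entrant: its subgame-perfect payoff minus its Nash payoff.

0

Work backward from Incumbent's decision.
- Soft: BR = E1, leader payoff 10.
- Moderate: BR = E3, leader payoff -4.
- Aggressive: BR = E4, leader payoff -1.
Entrant's induced payoffs are 10, -4, -1, so Entrant commits to Soft. Subgame-perfect outcome: (E1, Soft) with payoffs (10, 10).
Under simultaneous play:
Incumbent's best replies: Soft→E1; Moderate→E3; Aggressive→E4.
Entrant's best replies: E1→Soft; E2→Moderate; E3→Soft; E4→Moderate.
Only (E1, Soft) has each player best-responding; Nash payoffs (10, 10).
Entrant's commitment gain: 10 − 10 = 0.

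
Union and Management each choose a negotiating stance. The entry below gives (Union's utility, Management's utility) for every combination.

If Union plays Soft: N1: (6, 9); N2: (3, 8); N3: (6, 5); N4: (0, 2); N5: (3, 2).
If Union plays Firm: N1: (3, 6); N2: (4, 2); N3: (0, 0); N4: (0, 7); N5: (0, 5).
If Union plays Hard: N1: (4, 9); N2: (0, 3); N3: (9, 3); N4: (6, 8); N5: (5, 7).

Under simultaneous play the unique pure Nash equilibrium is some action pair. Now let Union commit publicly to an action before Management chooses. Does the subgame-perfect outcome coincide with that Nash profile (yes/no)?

Management best-responds to each possible Union move:
- Soft: BR = N1, leader payoff 6.
- Firm: BR = N4, leader payoff 0.
- Hard: BR = N1, leader payoff 4.
Union's induced payoffs are 6, 0, 4, so Union commits to Soft. Subgame-perfect outcome: (Soft, N1) with payoffs (6, 9).
Under simultaneous play:
Union's best replies: N1→Soft; N2→Firm; N3→Hard; N4→Hard; N5→Hard.
Management's best replies: Soft→N1; Firm→N4; Hard→N1.
Only (Soft, N1) has each player best-responding; Nash payoffs (6, 9).
Sequential outcome (Soft, N1) coincides with the Nash profile (Soft, N1).

yes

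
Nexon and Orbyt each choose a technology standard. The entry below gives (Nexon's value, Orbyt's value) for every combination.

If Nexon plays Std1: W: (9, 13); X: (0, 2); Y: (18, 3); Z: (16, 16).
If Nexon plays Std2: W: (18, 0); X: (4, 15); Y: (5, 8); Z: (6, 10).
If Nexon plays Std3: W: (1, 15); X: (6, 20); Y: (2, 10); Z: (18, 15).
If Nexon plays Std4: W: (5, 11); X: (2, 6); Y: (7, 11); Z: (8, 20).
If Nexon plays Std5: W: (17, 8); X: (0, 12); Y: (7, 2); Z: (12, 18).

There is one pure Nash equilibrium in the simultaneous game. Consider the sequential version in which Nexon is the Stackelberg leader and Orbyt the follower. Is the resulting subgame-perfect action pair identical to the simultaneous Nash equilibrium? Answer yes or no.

no

Orbyt best-responds to each possible Nexon move:
- Std1: BR = Z, leader payoff 16.
- Std2: BR = X, leader payoff 4.
- Std3: BR = X, leader payoff 6.
- Std4: BR = Z, leader payoff 8.
- Std5: BR = Z, leader payoff 12.
Among 16, 4, 6, 8, 12, the best is 16 at Std1. Subgame-perfect outcome: (Std1, Z) with payoffs (16, 16).
Now find the simultaneous Nash equilibrium.
Nexon's best replies: W→Std2; X→Std3; Y→Std1; Z→Std3.
Orbyt's best replies: Std1→Z; Std2→X; Std3→X; Std4→Z; Std5→Z.
The unique mutual best reply is (Std3, X), giving (6, 20).
Sequential outcome (Std1, Z) differs from the Nash profile (Std3, X).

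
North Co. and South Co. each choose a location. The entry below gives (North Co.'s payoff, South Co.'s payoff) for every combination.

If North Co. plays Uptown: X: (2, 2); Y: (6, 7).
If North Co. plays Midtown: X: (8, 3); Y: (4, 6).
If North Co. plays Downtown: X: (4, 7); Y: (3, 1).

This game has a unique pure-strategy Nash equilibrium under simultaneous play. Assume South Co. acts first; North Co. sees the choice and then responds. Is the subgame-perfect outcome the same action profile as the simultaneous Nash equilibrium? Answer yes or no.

Solve by backward induction (South Co. leads).
- X: BR = Midtown, leader payoff 3.
- Y: BR = Uptown, leader payoff 7.
South Co.'s induced payoffs are 3, 7, so South Co. commits to Y. Subgame-perfect outcome: (Uptown, Y) with payoffs (6, 7).
Under simultaneous play:
North Co.'s best replies: X→Midtown; Y→Uptown.
South Co.'s best replies: Uptown→Y; Midtown→Y; Downtown→X.
The unique mutual best reply is (Uptown, Y), giving (6, 7).
Sequential outcome (Uptown, Y) coincides with the Nash profile (Uptown, Y).

yes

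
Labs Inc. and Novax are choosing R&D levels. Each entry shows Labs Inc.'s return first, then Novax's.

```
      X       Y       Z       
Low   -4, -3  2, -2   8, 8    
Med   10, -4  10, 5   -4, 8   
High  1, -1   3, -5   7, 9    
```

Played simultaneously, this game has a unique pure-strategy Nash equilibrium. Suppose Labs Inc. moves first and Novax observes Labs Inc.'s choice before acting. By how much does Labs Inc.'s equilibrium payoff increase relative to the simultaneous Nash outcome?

0

Backward induction with Labs Inc. moving first.
- Low: Novax compares -3, -2, 8 and picks Z; Labs Inc. would get 8.
- Med: Novax compares -4, 5, 8 and picks Z; Labs Inc. would get -4.
- High: Novax compares -1, -5, 9 and picks Z; Labs Inc. would get 7.
Among 8, -4, 7, the best is 8 at Low. Subgame-perfect outcome: (Low, Z) with payoffs (8, 8).
Under simultaneous play:
Labs Inc.'s best replies: X→Med; Y→Med; Z→Low.
Novax's best replies: Low→Z; Med→Z; High→Z.
The unique mutual best reply is (Low, Z), giving (8, 8).
Labs Inc.'s commitment gain: 8 − 8 = 0.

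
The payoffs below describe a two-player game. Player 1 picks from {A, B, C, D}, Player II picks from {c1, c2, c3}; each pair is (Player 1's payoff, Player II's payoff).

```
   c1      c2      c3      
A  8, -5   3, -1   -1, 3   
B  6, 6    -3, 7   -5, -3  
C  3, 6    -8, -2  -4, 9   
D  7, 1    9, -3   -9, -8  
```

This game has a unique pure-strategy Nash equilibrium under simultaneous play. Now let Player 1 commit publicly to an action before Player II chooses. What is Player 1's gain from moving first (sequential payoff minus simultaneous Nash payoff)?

8

Backward induction with Player 1 moving first.
- A → Player II plays c3 (best of -5, -1, 3); Player 1 gets -1.
- B → Player II plays c2 (best of 6, 7, -3); Player 1 gets -3.
- C → Player II plays c3 (best of 6, -2, 9); Player 1 gets -4.
- D → Player II plays c1 (best of 1, -3, -8); Player 1 gets 7.
Among -1, -3, -4, 7, the best is 7 at D. Subgame-perfect outcome: (D, c1) with payoffs (7, 1).
Under simultaneous play:
Player 1's best replies: c1→A; c2→D; c3→A.
Player II's best replies: A→c3; B→c2; C→c3; D→c1.
The unique mutual best reply is (A, c3), giving (-1, 3).
Player 1's commitment gain: 7 − -1 = 8.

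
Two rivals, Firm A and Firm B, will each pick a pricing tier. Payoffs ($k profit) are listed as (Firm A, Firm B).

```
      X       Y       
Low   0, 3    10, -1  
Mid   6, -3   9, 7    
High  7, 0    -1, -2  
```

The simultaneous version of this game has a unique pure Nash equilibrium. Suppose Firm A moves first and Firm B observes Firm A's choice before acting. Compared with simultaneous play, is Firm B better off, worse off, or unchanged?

better off

Work backward from Firm B's decision.
- Low: Firm B compares 3, -1 and picks X; Firm A would get 0.
- Mid: Firm B compares -3, 7 and picks Y; Firm A would get 9.
- High: Firm B compares 0, -2 and picks X; Firm A would get 7.
Firm A's induced payoffs are 0, 9, 7, so Firm A commits to Mid. Subgame-perfect outcome: (Mid, Y) with payoffs (9, 7).
For the simultaneous game, intersect best replies.
Firm A's best replies: X→High; Y→Low.
Firm B's best replies: Low→X; Mid→Y; High→X.
The unique mutual best reply is (High, X), giving (7, 0).
Firm B earns 7 sequentially versus 0 at the Nash outcome: better off.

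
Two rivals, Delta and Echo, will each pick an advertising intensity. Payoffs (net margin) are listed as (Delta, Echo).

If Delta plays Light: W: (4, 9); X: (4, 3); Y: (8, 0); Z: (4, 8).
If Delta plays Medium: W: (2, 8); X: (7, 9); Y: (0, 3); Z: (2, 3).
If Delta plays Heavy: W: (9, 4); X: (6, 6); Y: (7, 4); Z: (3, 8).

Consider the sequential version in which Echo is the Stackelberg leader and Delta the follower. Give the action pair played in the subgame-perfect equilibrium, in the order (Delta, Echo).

Delta best-responds to each possible Echo move:
- W: Delta compares 4, 2, 9 and picks Heavy; Echo would get 4.
- X: Delta compares 4, 7, 6 and picks Medium; Echo would get 9.
- Y: Delta compares 8, 0, 7 and picks Light; Echo would get 0.
- Z: Delta compares 4, 2, 3 and picks Light; Echo would get 8.
Among 4, 9, 0, 8, the best is 9 at X. Subgame-perfect outcome: (Medium, X) with payoffs (7, 9).

(Medium, X)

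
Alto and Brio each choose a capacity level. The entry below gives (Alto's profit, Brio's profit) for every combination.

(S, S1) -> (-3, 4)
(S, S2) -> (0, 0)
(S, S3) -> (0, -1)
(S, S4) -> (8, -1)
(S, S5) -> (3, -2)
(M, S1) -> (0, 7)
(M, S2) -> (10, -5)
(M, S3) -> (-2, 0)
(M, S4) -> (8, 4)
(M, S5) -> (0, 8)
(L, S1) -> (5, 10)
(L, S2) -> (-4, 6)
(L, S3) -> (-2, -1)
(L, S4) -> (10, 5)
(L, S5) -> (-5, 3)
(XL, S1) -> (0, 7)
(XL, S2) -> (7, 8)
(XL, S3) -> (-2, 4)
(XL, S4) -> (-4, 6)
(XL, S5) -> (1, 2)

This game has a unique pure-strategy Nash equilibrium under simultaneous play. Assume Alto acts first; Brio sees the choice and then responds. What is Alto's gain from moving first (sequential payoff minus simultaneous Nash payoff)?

2

Work backward from Brio's decision.
- S: Brio compares 4, 0, -1, -1, -2 and picks S1; Alto would get -3.
- M: Brio compares 7, -5, 0, 4, 8 and picks S5; Alto would get 0.
- L: Brio compares 10, 6, -1, 5, 3 and picks S1; Alto would get 5.
- XL: Brio compares 7, 8, 4, 6, 2 and picks S2; Alto would get 7.
Alto's induced payoffs are -3, 0, 5, 7, so Alto commits to XL. Subgame-perfect outcome: (XL, S2) with payoffs (7, 8).
Now find the simultaneous Nash equilibrium.
Alto's best replies: S1→L; S2→M; S3→S; S4→L; S5→S.
Brio's best replies: S→S1; M→S5; L→S1; XL→S2.
Only (L, S1) has each player best-responding; Nash payoffs (5, 10).
Alto's commitment gain: 7 − 5 = 2.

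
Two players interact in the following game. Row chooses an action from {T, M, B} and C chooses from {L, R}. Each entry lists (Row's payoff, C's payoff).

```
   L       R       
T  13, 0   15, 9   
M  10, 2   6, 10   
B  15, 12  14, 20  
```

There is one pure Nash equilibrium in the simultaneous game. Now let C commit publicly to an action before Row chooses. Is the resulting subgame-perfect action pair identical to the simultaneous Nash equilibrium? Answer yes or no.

Backward induction with C moving first.
- L: Row compares 13, 10, 15 and picks B; C would get 12.
- R: Row compares 15, 6, 14 and picks T; C would get 9.
Among 12, 9, the best is 12 at L. Subgame-perfect outcome: (B, L) with payoffs (15, 12).
For the simultaneous game, intersect best replies.
Row's best replies: L→B; R→T.
C's best replies: T→R; M→R; B→R.
The unique mutual best reply is (T, R), giving (15, 9).
Sequential outcome (B, L) differs from the Nash profile (T, R).

no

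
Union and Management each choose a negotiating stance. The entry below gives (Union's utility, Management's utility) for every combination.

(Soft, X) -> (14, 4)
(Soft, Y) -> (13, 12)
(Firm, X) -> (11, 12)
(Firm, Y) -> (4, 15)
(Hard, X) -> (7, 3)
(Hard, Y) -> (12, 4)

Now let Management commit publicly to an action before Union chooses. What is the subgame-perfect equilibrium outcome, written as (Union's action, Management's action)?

(Soft, Y)

Work backward from Union's decision.
- X → Union plays Soft (best of 14, 11, 7); Management gets 4.
- Y → Union plays Soft (best of 13, 4, 12); Management gets 12.
Among 4, 12, the best is 12 at Y. Subgame-perfect outcome: (Soft, Y) with payoffs (13, 12).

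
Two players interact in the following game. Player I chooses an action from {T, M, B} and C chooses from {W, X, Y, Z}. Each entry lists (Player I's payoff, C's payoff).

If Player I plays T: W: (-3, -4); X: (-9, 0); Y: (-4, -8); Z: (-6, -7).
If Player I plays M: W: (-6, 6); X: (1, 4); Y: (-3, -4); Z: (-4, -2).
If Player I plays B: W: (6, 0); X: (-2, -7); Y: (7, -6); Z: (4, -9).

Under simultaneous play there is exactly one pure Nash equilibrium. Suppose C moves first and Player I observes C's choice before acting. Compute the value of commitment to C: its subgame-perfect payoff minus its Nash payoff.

Backward induction with C moving first.
- W: BR = B, leader payoff 0.
- X: BR = M, leader payoff 4.
- Y: BR = B, leader payoff -6.
- Z: BR = B, leader payoff -9.
Maximizing over 0, 4, -6, -9, C chooses X. Subgame-perfect outcome: (M, X) with payoffs (1, 4).
Under simultaneous play:
Player I's best replies: W→B; X→M; Y→B; Z→B.
C's best replies: T→X; M→W; B→W.
Only (B, W) has each player best-responding; Nash payoffs (6, 0).
C's commitment gain: 4 − 0 = 4.

4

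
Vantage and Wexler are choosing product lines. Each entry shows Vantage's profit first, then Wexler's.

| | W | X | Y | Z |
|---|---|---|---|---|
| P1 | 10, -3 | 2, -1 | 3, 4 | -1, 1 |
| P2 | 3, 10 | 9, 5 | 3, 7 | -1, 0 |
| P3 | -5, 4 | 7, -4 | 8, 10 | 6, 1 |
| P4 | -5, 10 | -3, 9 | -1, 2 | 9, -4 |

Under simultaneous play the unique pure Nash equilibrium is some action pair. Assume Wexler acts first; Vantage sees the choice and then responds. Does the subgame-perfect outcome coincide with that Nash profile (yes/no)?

Backward induction with Wexler moving first.
- W: BR = P1, leader payoff -3.
- X: BR = P2, leader payoff 5.
- Y: BR = P3, leader payoff 10.
- Z: BR = P4, leader payoff -4.
Wexler's induced payoffs are -3, 5, 10, -4, so Wexler commits to Y. Subgame-perfect outcome: (P3, Y) with payoffs (8, 10).
For the simultaneous game, intersect best replies.
Vantage's best replies: W→P1; X→P2; Y→P3; Z→P4.
Wexler's best replies: P1→Y; P2→W; P3→Y; P4→W.
The unique mutual best reply is (P3, Y), giving (8, 10).
Sequential outcome (P3, Y) coincides with the Nash profile (P3, Y).

yes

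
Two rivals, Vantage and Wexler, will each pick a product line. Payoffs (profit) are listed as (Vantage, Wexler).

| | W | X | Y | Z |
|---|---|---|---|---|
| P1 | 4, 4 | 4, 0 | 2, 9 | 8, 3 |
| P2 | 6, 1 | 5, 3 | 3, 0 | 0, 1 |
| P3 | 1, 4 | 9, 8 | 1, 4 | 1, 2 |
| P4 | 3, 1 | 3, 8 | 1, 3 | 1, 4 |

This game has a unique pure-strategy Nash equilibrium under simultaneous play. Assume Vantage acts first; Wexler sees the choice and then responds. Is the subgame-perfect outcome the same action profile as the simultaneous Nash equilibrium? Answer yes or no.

Solve by backward induction (Vantage leads).
- P1: Wexler compares 4, 0, 9, 3 and picks Y; Vantage would get 2.
- P2: Wexler compares 1, 3, 0, 1 and picks X; Vantage would get 5.
- P3: Wexler compares 4, 8, 4, 2 and picks X; Vantage would get 9.
- P4: Wexler compares 1, 8, 3, 4 and picks X; Vantage would get 3.
Maximizing over 2, 5, 9, 3, Vantage chooses P3. Subgame-perfect outcome: (P3, X) with payoffs (9, 8).
For the simultaneous game, intersect best replies.
Vantage's best replies: W→P2; X→P3; Y→P2; Z→P1.
Wexler's best replies: P1→Y; P2→X; P3→X; P4→X.
Only (P3, X) has each player best-responding; Nash payoffs (9, 8).
Sequential outcome (P3, X) coincides with the Nash profile (P3, X).

yes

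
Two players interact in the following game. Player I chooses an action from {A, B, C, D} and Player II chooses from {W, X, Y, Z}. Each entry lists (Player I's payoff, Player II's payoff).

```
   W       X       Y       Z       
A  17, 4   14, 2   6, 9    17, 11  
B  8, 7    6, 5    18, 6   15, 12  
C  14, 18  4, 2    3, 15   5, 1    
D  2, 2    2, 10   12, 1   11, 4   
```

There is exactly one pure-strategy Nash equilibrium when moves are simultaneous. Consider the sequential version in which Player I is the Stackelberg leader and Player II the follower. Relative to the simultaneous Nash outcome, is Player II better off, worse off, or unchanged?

Work backward from Player II's decision.
- A: BR = Z, leader payoff 17.
- B: BR = Z, leader payoff 15.
- C: BR = W, leader payoff 14.
- D: BR = X, leader payoff 2.
Player I's induced payoffs are 17, 15, 14, 2, so Player I commits to A. Subgame-perfect outcome: (A, Z) with payoffs (17, 11).
Now find the simultaneous Nash equilibrium.
Player I's best replies: W→A; X→A; Y→B; Z→A.
Player II's best replies: A→Z; B→Z; C→W; D→X.
Only (A, Z) has each player best-responding; Nash payoffs (17, 11).
Player II earns 11 sequentially versus 11 at the Nash outcome: unchanged.

unchanged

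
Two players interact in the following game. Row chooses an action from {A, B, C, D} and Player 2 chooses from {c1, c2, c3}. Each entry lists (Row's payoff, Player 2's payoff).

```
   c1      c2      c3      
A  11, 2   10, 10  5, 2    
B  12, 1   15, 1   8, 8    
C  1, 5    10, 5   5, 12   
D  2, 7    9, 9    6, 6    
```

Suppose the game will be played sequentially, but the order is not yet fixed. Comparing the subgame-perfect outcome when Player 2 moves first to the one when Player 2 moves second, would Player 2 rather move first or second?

second

If Row leads: Player 2's best replies are A→c2, B→c3, C→c3, D→c2; Row's induced payoffs 10, 8, 5, 9; outcome (A, c2), payoffs (10, 10).
If Player 2 leads: Row's best replies are c1→B, c2→B, c3→B; Player 2's induced payoffs 1, 1, 8; outcome (B, c3), payoffs (8, 8).
Player 2 gets 8 moving first and 10 moving second, so Player 2 prefers to move second.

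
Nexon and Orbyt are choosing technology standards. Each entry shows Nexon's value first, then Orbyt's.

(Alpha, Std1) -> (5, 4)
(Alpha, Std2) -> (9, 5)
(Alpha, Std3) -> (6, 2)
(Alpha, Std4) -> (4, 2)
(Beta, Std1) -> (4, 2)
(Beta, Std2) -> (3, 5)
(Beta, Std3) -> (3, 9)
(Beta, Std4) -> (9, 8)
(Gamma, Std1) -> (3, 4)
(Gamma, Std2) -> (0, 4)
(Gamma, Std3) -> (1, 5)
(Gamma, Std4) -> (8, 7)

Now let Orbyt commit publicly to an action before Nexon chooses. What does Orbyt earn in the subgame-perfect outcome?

Solve by backward induction (Orbyt leads).
- Std1 → Nexon plays Alpha (best of 5, 4, 3); Orbyt gets 4.
- Std2 → Nexon plays Alpha (best of 9, 3, 0); Orbyt gets 5.
- Std3 → Nexon plays Alpha (best of 6, 3, 1); Orbyt gets 2.
- Std4 → Nexon plays Beta (best of 4, 9, 8); Orbyt gets 8.
Orbyt's induced payoffs are 4, 5, 2, 8, so Orbyt commits to Std4. Subgame-perfect outcome: (Beta, Std4) with payoffs (9, 8).

8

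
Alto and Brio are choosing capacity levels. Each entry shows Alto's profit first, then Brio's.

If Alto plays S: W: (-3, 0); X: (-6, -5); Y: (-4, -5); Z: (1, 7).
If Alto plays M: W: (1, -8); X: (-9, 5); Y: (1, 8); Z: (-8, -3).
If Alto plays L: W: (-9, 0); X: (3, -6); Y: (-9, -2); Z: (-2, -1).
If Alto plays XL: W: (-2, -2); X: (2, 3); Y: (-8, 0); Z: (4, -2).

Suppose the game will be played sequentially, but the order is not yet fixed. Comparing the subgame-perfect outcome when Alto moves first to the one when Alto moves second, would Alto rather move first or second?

first

If Alto leads: Brio's best replies are S→Z, M→Y, L→W, XL→X; Alto's induced payoffs 1, 1, -9, 2; outcome (XL, X), payoffs (2, 3).
If Brio leads: Alto's best replies are W→M, X→L, Y→M, Z→XL; Brio's induced payoffs -8, -6, 8, -2; outcome (M, Y), payoffs (1, 8).
Alto gets 2 moving first and 1 moving second, so Alto prefers to move first.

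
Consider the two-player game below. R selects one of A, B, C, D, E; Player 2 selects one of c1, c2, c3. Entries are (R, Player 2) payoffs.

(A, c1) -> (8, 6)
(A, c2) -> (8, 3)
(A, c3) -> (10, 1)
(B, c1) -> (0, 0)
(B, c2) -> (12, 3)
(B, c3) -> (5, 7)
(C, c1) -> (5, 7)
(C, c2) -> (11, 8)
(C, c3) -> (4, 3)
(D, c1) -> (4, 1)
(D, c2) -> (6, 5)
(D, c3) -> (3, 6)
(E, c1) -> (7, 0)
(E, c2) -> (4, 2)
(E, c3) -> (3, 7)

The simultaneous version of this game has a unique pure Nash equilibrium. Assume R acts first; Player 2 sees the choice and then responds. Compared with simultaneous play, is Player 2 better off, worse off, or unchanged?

Player 2 best-responds to each possible R move:
- A: Player 2 compares 6, 3, 1 and picks c1; R would get 8.
- B: Player 2 compares 0, 3, 7 and picks c3; R would get 5.
- C: Player 2 compares 7, 8, 3 and picks c2; R would get 11.
- D: Player 2 compares 1, 5, 6 and picks c3; R would get 3.
- E: Player 2 compares 0, 2, 7 and picks c3; R would get 3.
Maximizing over 8, 5, 11, 3, 3, R chooses C. Subgame-perfect outcome: (C, c2) with payoffs (11, 8).
Under simultaneous play:
R's best replies: c1→A; c2→B; c3→A.
Player 2's best replies: A→c1; B→c3; C→c2; D→c3; E→c3.
The unique mutual best reply is (A, c1), giving (8, 6).
Player 2 earns 8 sequentially versus 6 at the Nash outcome: better off.

better off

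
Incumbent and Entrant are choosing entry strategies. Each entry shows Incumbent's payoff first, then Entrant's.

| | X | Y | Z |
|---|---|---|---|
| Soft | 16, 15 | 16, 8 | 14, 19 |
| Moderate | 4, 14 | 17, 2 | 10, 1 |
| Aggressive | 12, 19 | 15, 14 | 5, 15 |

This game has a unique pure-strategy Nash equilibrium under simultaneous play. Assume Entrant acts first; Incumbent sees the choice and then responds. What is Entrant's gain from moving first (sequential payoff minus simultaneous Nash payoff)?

0

Work backward from Incumbent's decision.
- X → Incumbent plays Soft (best of 16, 4, 12); Entrant gets 15.
- Y → Incumbent plays Moderate (best of 16, 17, 15); Entrant gets 2.
- Z → Incumbent plays Soft (best of 14, 10, 5); Entrant gets 19.
Entrant's induced payoffs are 15, 2, 19, so Entrant commits to Z. Subgame-perfect outcome: (Soft, Z) with payoffs (14, 19).
Now find the simultaneous Nash equilibrium.
Incumbent's best replies: X→Soft; Y→Moderate; Z→Soft.
Entrant's best replies: Soft→Z; Moderate→X; Aggressive→X.
The unique mutual best reply is (Soft, Z), giving (14, 19).
Entrant's commitment gain: 19 − 19 = 0.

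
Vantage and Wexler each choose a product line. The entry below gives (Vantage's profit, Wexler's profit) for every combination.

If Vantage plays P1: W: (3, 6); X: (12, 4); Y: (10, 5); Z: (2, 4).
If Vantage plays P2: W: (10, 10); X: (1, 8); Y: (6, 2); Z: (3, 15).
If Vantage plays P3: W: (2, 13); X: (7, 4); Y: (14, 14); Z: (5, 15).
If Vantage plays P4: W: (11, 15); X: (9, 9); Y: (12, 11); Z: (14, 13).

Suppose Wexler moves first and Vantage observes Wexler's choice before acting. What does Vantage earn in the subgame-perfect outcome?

Vantage best-responds to each possible Wexler move:
- W: BR = P4, leader payoff 15.
- X: BR = P1, leader payoff 4.
- Y: BR = P3, leader payoff 14.
- Z: BR = P4, leader payoff 13.
Maximizing over 15, 4, 14, 13, Wexler chooses W. Subgame-perfect outcome: (P4, W) with payoffs (11, 15).

11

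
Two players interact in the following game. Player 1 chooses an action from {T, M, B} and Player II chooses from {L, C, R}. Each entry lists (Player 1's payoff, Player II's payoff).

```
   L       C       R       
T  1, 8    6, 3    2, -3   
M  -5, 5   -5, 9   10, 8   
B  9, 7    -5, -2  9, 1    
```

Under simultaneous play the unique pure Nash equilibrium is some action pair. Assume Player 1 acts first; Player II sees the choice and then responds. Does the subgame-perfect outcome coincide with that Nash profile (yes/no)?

yes

Player II best-responds to each possible Player 1 move:
- T: BR = L, leader payoff 1.
- M: BR = C, leader payoff -5.
- B: BR = L, leader payoff 9.
Player 1's induced payoffs are 1, -5, 9, so Player 1 commits to B. Subgame-perfect outcome: (B, L) with payoffs (9, 7).
For the simultaneous game, intersect best replies.
Player 1's best replies: L→B; C→T; R→M.
Player II's best replies: T→L; M→C; B→L.
The unique mutual best reply is (B, L), giving (9, 7).
Sequential outcome (B, L) coincides with the Nash profile (B, L).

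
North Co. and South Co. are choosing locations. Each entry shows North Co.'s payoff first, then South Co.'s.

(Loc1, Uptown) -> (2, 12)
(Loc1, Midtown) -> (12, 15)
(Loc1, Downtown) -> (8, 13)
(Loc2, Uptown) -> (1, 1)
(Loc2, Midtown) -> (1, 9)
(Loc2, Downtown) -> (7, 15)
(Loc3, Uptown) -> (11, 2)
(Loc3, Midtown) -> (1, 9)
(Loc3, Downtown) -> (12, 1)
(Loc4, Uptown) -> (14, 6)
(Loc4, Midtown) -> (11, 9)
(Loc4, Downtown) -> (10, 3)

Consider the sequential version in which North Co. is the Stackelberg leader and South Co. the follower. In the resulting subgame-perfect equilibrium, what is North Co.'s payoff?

Backward induction with North Co. moving first.
- Loc1: BR = Midtown, leader payoff 12.
- Loc2: BR = Downtown, leader payoff 7.
- Loc3: BR = Midtown, leader payoff 1.
- Loc4: BR = Midtown, leader payoff 11.
North Co.'s induced payoffs are 12, 7, 1, 11, so North Co. commits to Loc1. Subgame-perfect outcome: (Loc1, Midtown) with payoffs (12, 15).

12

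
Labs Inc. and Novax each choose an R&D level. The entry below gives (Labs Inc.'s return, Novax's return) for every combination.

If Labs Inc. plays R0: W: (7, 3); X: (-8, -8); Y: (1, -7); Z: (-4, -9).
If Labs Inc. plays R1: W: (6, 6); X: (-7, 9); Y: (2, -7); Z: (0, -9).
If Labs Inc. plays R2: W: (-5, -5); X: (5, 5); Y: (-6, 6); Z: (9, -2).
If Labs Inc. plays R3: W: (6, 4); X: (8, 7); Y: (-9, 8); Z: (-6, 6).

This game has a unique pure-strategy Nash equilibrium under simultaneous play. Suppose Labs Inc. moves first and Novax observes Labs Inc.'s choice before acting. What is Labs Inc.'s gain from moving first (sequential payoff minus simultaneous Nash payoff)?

Solve by backward induction (Labs Inc. leads).
- R0: Novax compares 3, -8, -7, -9 and picks W; Labs Inc. would get 7.
- R1: Novax compares 6, 9, -7, -9 and picks X; Labs Inc. would get -7.
- R2: Novax compares -5, 5, 6, -2 and picks Y; Labs Inc. would get -6.
- R3: Novax compares 4, 7, 8, 6 and picks Y; Labs Inc. would get -9.
Labs Inc.'s induced payoffs are 7, -7, -6, -9, so Labs Inc. commits to R0. Subgame-perfect outcome: (R0, W) with payoffs (7, 3).
Now find the simultaneous Nash equilibrium.
Labs Inc.'s best replies: W→R0; X→R3; Y→R1; Z→R2.
Novax's best replies: R0→W; R1→X; R2→Y; R3→Y.
The unique mutual best reply is (R0, W), giving (7, 3).
Labs Inc.'s commitment gain: 7 − 7 = 0.

0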